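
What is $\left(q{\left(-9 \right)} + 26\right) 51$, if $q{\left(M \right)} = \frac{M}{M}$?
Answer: $1377$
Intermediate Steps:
$q{\left(M \right)} = 1$
$\left(q{\left(-9 \right)} + 26\right) 51 = \left(1 + 26\right) 51 = 27 \cdot 51 = 1377$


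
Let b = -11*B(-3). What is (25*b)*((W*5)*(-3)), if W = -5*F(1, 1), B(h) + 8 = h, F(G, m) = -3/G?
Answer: -680625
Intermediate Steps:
B(h) = -8 + h
W = 15 (W = -(-15)/1 = -(-15) = -5*(-3) = 15)
b = 121 (b = -11*(-8 - 3) = -11*(-11) = 121)
(25*b)*((W*5)*(-3)) = (25*121)*((15*5)*(-3)) = 3025*(75*(-3)) = 3025*(-225) = -680625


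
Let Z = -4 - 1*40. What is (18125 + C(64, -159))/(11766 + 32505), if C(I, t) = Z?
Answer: 2009/4919 ≈ 0.40842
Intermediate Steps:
Z = -44 (Z = -4 - 40 = -44)
C(I, t) = -44
(18125 + C(64, -159))/(11766 + 32505) = (18125 - 44)/(11766 + 32505) = 18081/44271 = 18081*(1/44271) = 2009/4919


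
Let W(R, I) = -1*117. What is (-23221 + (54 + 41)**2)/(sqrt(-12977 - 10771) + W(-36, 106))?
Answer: 553644/12479 + 9464*I*sqrt(5937)/12479 ≈ 44.366 + 58.436*I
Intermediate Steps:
W(R, I) = -117
(-23221 + (54 + 41)**2)/(sqrt(-12977 - 10771) + W(-36, 106)) = (-23221 + (54 + 41)**2)/(sqrt(-12977 - 10771) - 117) = (-23221 + 95**2)/(sqrt(-23748) - 117) = (-23221 + 9025)/(2*I*sqrt(5937) - 117) = -14196/(-117 + 2*I*sqrt(5937))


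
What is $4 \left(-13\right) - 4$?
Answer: $-56$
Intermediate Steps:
$4 \left(-13\right) - 4 = -52 - 4 = -56$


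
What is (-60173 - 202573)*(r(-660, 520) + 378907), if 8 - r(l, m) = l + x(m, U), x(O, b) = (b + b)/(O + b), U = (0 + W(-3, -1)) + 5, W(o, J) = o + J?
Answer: -51960274021458/521 ≈ -9.9732e+10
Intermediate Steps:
W(o, J) = J + o
U = 1 (U = (0 + (-1 - 3)) + 5 = (0 - 4) + 5 = -4 + 5 = 1)
x(O, b) = 2*b/(O + b) (x(O, b) = (2*b)/(O + b) = 2*b/(O + b))
r(l, m) = 8 - l - 2/(1 + m) (r(l, m) = 8 - (l + 2*1/(m + 1)) = 8 - (l + 2*1/(1 + m)) = 8 - (l + 2/(1 + m)) = 8 + (-l - 2/(1 + m)) = 8 - l - 2/(1 + m))
(-60173 - 202573)*(r(-660, 520) + 378907) = (-60173 - 202573)*((-2 + (1 + 520)*(8 - 1*(-660)))/(1 + 520) + 378907) = -262746*((-2 + 521*(8 + 660))/521 + 378907) = -262746*((-2 + 521*668)/521 + 378907) = -262746*((-2 + 348028)/521 + 378907) = -262746*((1/521)*348026 + 378907) = -262746*(348026/521 + 378907) = -262746*197758573/521 = -51960274021458/521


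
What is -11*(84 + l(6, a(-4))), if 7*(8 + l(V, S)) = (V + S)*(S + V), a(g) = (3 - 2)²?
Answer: -913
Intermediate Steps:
a(g) = 1 (a(g) = 1² = 1)
l(V, S) = -8 + (S + V)²/7 (l(V, S) = -8 + ((V + S)*(S + V))/7 = -8 + ((S + V)*(S + V))/7 = -8 + (S + V)²/7)
-11*(84 + l(6, a(-4))) = -11*(84 + (-8 + (1 + 6)²/7)) = -11*(84 + (-8 + (⅐)*7²)) = -11*(84 + (-8 + (⅐)*49)) = -11*(84 + (-8 + 7)) = -11*(84 - 1) = -11*83 = -913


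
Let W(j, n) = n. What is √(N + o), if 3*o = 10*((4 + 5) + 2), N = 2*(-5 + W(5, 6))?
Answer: 2*√87/3 ≈ 6.2183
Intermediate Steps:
N = 2 (N = 2*(-5 + 6) = 2*1 = 2)
o = 110/3 (o = (10*((4 + 5) + 2))/3 = (10*(9 + 2))/3 = (10*11)/3 = (⅓)*110 = 110/3 ≈ 36.667)
√(N + o) = √(2 + 110/3) = √(116/3) = 2*√87/3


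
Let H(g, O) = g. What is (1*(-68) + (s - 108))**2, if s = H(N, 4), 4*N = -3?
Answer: 499849/16 ≈ 31241.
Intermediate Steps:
N = -3/4 (N = (1/4)*(-3) = -3/4 ≈ -0.75000)
s = -3/4 ≈ -0.75000
(1*(-68) + (s - 108))**2 = (1*(-68) + (-3/4 - 108))**2 = (-68 - 435/4)**2 = (-707/4)**2 = 499849/16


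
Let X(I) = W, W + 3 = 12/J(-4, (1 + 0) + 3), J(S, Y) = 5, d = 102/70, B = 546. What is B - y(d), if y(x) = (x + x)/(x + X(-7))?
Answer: 2713/5 ≈ 542.60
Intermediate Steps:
d = 51/35 (d = 102*(1/70) = 51/35 ≈ 1.4571)
W = -⅗ (W = -3 + 12/5 = -⅗ ≈ -0.60000)
X(I) = -⅗
y(x) = 2*x/(-⅗ + x) (y(x) = (x + x)/(x - ⅗) = (2*x)/(-⅗ + x) = 2*x/(-⅗ + x))
B - y(d) = 546 - 10*51/(35*(-3 + 5*(51/35))) = 546 - 10*51/(35*(-3 + 51/7)) = 546 - 10*51/(35*30/7) = 546 - 10*51*7/(35*30) = 546 - 1*17/5 = 546 - 17/5 = 2713/5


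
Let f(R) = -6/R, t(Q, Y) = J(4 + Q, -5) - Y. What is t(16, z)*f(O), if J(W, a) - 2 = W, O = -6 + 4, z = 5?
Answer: 51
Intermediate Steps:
O = -2
J(W, a) = 2 + W
t(Q, Y) = 6 + Q - Y (t(Q, Y) = (2 + (4 + Q)) - Y = (6 + Q) - Y = 6 + Q - Y)
t(16, z)*f(O) = (6 + 16 - 1*5)*(-6/(-2)) = (6 + 16 - 5)*(-6*(-1/2)) = 17*3 = 51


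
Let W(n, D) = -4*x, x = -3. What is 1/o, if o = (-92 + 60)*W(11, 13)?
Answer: -1/384 ≈ -0.0026042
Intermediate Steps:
W(n, D) = 12 (W(n, D) = -4*(-3) = 12)
o = -384 (o = (-92 + 60)*12 = -32*12 = -384)
1/o = 1/(-384) = -1/384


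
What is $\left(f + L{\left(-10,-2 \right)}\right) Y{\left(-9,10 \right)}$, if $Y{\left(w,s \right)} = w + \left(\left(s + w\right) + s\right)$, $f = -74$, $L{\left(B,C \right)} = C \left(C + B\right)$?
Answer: $-100$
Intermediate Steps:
$L{\left(B,C \right)} = C \left(B + C\right)$
$Y{\left(w,s \right)} = 2 s + 2 w$ ($Y{\left(w,s \right)} = w + \left(w + 2 s\right) = 2 s + 2 w$)
$\left(f + L{\left(-10,-2 \right)}\right) Y{\left(-9,10 \right)} = \left(-74 - 2 \left(-10 - 2\right)\right) \left(2 \cdot 10 + 2 \left(-9\right)\right) = \left(-74 - -24\right) \left(20 - 18\right) = \left(-74 + 24\right) 2 = \left(-50\right) 2 = -100$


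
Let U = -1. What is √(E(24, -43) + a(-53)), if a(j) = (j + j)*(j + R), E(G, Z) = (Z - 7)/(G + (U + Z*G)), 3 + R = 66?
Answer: I*√1079115410/1009 ≈ 32.557*I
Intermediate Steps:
R = 63 (R = -3 + 66 = 63)
E(G, Z) = (-7 + Z)/(-1 + G + G*Z) (E(G, Z) = (Z - 7)/(G + (-1 + Z*G)) = (-7 + Z)/(G + (-1 + G*Z)) = (-7 + Z)/(-1 + G + G*Z))
a(j) = 2*j*(63 + j) (a(j) = (j + j)*(j + 63) = (2*j)*(63 + j) = 2*j*(63 + j))
√(E(24, -43) + a(-53)) = √((-7 - 43)/(-1 + 24 + 24*(-43)) + 2*(-53)*(63 - 53)) = √(-50/(-1 + 24 - 1032) + 2*(-53)*10) = √(-50/(-1009) - 1060) = √(-1/1009*(-50) - 1060) = √(50/1009 - 1060) = √(-1069490/1009) = I*√1079115410/1009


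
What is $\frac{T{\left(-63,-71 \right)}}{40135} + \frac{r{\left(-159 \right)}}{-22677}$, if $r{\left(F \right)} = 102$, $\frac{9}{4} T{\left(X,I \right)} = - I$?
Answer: $- \frac{10134554}{2730424185} \approx -0.0037117$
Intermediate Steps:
$T{\left(X,I \right)} = - \frac{4 I}{9}$ ($T{\left(X,I \right)} = \frac{4 \left(- I\right)}{9} = - \frac{4 I}{9}$)
$\frac{T{\left(-63,-71 \right)}}{40135} + \frac{r{\left(-159 \right)}}{-22677} = \frac{\left(- \frac{4}{9}\right) \left(-71\right)}{40135} + \frac{102}{-22677} = \frac{284}{9} \cdot \frac{1}{40135} + 102 \left(- \frac{1}{22677}\right) = \frac{284}{361215} - \frac{34}{7559} = - \frac{10134554}{2730424185}$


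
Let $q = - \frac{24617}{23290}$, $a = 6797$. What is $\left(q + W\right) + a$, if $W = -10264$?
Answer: $- \frac{80771047}{23290} \approx -3468.1$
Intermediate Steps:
$q = - \frac{24617}{23290}$ ($q = \left(-24617\right) \frac{1}{23290} = - \frac{24617}{23290} \approx -1.057$)
$\left(q + W\right) + a = \left(- \frac{24617}{23290} - 10264\right) + 6797 = - \frac{239073177}{23290} + 6797 = - \frac{80771047}{23290}$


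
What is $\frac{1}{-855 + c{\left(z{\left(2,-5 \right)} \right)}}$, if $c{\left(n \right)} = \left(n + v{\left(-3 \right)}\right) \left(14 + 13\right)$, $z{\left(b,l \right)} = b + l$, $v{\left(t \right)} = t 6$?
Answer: $- \frac{1}{1422} \approx -0.00070324$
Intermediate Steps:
$v{\left(t \right)} = 6 t$
$c{\left(n \right)} = -486 + 27 n$ ($c{\left(n \right)} = \left(n + 6 \left(-3\right)\right) \left(14 + 13\right) = \left(n - 18\right) 27 = \left(-18 + n\right) 27 = -486 + 27 n$)
$\frac{1}{-855 + c{\left(z{\left(2,-5 \right)} \right)}} = \frac{1}{-855 - \left(486 - 27 \left(2 - 5\right)\right)} = \frac{1}{-855 + \left(-486 + 27 \left(-3\right)\right)} = \frac{1}{-855 - 567} = \frac{1}{-1422} = - \frac{1}{1422}$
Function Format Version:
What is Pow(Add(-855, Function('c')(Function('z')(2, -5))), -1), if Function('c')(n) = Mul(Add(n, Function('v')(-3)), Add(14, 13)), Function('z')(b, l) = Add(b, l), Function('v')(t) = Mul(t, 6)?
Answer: Rational(-1, 1422) ≈ -0.00070324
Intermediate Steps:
Function('v')(t) = Mul(6, t)
Function('c')(n) = Add(-486, Mul(27, n)) (Function('c')(n) = Mul(Add(n, Mul(6, -3)), Add(14, 13)) = Mul(Add(n, -18), 27) = Mul(Add(-18, n), 27) = Add(-486, Mul(27, n)))
Pow(Add(-855, Function('c')(Function('z')(2, -5))), -1) = Pow(Add(-855, Add(-486, Mul(27, Add(2, -5)))), -1) = Pow(Add(-855, Add(-486, Mul(27, -3))), -1) = Pow(Add(-855, Add(-486, -81)), -1) = Pow(Add(-855, -567), -1) = Pow(-1422, -1) = Rational(-1, 1422)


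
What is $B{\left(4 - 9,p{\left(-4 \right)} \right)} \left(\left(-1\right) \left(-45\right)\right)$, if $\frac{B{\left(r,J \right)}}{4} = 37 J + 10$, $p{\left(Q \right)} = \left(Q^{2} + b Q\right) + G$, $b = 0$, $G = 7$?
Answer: $154980$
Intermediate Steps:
$p{\left(Q \right)} = 7 + Q^{2}$ ($p{\left(Q \right)} = \left(Q^{2} + 0 Q\right) + 7 = \left(Q^{2} + 0\right) + 7 = Q^{2} + 7 = 7 + Q^{2}$)
$B{\left(r,J \right)} = 40 + 148 J$ ($B{\left(r,J \right)} = 4 \left(37 J + 10\right) = 4 \left(10 + 37 J\right) = 40 + 148 J$)
$B{\left(4 - 9,p{\left(-4 \right)} \right)} \left(\left(-1\right) \left(-45\right)\right) = \left(40 + 148 \left(7 + \left(-4\right)^{2}\right)\right) \left(\left(-1\right) \left(-45\right)\right) = \left(40 + 148 \left(7 + 16\right)\right) 45 = \left(40 + 148 \cdot 23\right) 45 = \left(40 + 3404\right) 45 = 3444 \cdot 45 = 154980$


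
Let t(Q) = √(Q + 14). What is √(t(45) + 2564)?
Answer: √(2564 + √59) ≈ 50.712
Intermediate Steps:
t(Q) = √(14 + Q)
√(t(45) + 2564) = √(√(14 + 45) + 2564) = √(√59 + 2564) = √(2564 + √59)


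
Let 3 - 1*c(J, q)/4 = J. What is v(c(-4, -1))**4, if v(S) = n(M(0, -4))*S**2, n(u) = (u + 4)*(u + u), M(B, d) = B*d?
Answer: 0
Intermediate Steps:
c(J, q) = 12 - 4*J
n(u) = 2*u*(4 + u) (n(u) = (4 + u)*(2*u) = 2*u*(4 + u))
v(S) = 0 (v(S) = (2*(0*(-4))*(4 + 0*(-4)))*S**2 = (2*0*(4 + 0))*S**2 = (2*0*4)*S**2 = 0*S**2 = 0)
v(c(-4, -1))**4 = 0**4 = 0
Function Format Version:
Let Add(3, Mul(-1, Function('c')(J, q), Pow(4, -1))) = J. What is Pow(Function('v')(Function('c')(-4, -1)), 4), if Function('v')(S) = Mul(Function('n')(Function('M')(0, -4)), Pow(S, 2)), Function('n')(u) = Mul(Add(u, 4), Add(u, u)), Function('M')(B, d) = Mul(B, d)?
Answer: 0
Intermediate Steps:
Function('c')(J, q) = Add(12, Mul(-4, J))
Function('n')(u) = Mul(2, u, Add(4, u)) (Function('n')(u) = Mul(Add(4, u), Mul(2, u)) = Mul(2, u, Add(4, u)))
Function('v')(S) = 0 (Function('v')(S) = Mul(Mul(2, Mul(0, -4), Add(4, Mul(0, -4))), Pow(S, 2)) = Mul(Mul(2, 0, Add(4, 0)), Pow(S, 2)) = Mul(Mul(2, 0, 4), Pow(S, 2)) = Mul(0, Pow(S, 2)) = 0)
Pow(Function('v')(Function('c')(-4, -1)), 4) = Pow(0, 4) = 0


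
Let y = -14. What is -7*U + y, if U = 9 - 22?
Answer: 77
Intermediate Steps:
U = -13
-7*U + y = -7*(-13) - 14 = 91 - 14 = 77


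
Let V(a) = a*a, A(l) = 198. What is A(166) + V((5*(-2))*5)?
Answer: 2698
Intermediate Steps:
V(a) = a²
A(166) + V((5*(-2))*5) = 198 + ((5*(-2))*5)² = 198 + (-10*5)² = 198 + (-50)² = 198 + 2500 = 2698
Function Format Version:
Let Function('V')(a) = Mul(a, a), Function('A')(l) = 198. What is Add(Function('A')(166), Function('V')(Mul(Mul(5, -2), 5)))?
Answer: 2698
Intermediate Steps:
Function('V')(a) = Pow(a, 2)
Add(Function('A')(166), Function('V')(Mul(Mul(5, -2), 5))) = Add(198, Pow(Mul(Mul(5, -2), 5), 2)) = Add(198, Pow(Mul(-10, 5), 2)) = Add(198, Pow(-50, 2)) = Add(198, 2500) = 2698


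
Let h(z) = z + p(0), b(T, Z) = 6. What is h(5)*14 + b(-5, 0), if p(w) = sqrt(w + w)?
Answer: 76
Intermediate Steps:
p(w) = sqrt(2)*sqrt(w) (p(w) = sqrt(2*w) = sqrt(2)*sqrt(w))
h(z) = z (h(z) = z + sqrt(2)*sqrt(0) = z + sqrt(2)*0 = z + 0 = z)
h(5)*14 + b(-5, 0) = 5*14 + 6 = 70 + 6 = 76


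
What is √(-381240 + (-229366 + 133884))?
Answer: I*√476722 ≈ 690.45*I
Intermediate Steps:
√(-381240 + (-229366 + 133884)) = √(-381240 - 95482) = √(-476722) = I*√476722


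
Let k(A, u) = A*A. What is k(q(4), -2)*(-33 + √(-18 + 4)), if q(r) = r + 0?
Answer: -528 + 16*I*√14 ≈ -528.0 + 59.867*I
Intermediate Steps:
q(r) = r
k(A, u) = A²
k(q(4), -2)*(-33 + √(-18 + 4)) = 4²*(-33 + √(-18 + 4)) = 16*(-33 + √(-14)) = 16*(-33 + I*√14) = -528 + 16*I*√14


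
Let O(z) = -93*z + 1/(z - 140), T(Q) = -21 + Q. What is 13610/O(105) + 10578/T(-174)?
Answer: -618032463/11107720 ≈ -55.640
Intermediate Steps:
O(z) = 1/(-140 + z) - 93*z (O(z) = -93*z + 1/(-140 + z) = 1/(-140 + z) - 93*z)
13610/O(105) + 10578/T(-174) = 13610/(((1 - 93*105² + 13020*105)/(-140 + 105))) + 10578/(-21 - 174) = 13610/(((1 - 93*11025 + 1367100)/(-35))) + 10578/(-195) = 13610/((-(1 - 1025325 + 1367100)/35)) + 10578*(-1/195) = 13610/((-1/35*341776)) - 3526/65 = 13610/(-341776/35) - 3526/65 = 13610*(-35/341776) - 3526/65 = -238175/170888 - 3526/65 = -618032463/11107720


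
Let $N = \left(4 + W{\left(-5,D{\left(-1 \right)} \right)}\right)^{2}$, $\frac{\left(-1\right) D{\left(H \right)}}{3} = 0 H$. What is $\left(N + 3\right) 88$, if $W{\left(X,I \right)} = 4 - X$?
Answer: $15136$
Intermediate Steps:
$D{\left(H \right)} = 0$ ($D{\left(H \right)} = - 3 \cdot 0 H = \left(-3\right) 0 = 0$)
$N = 169$ ($N = \left(4 + \left(4 - -5\right)\right)^{2} = \left(4 + \left(4 + 5\right)\right)^{2} = \left(4 + 9\right)^{2} = 13^{2} = 169$)
$\left(N + 3\right) 88 = \left(169 + 3\right) 88 = 172 \cdot 88 = 15136$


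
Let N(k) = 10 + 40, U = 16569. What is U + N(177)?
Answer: 16619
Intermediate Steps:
N(k) = 50
U + N(177) = 16569 + 50 = 16619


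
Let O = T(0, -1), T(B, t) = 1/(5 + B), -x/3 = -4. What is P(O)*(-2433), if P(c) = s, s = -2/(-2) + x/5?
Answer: -41361/5 ≈ -8272.2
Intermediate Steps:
x = 12 (x = -3*(-4) = 12)
O = ⅕ (O = 1/(5 + 0) = 1/5 = ⅕ ≈ 0.20000)
s = 17/5 (s = -2/(-2) + 12/5 = -2*(-½) + 12*(⅕) = 1 + 12/5 = 17/5 ≈ 3.4000)
P(c) = 17/5
P(O)*(-2433) = (17/5)*(-2433) = -41361/5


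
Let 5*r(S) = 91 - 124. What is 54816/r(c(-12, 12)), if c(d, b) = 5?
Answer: -91360/11 ≈ -8305.5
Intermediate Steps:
r(S) = -33/5 (r(S) = (91 - 124)/5 = (⅕)*(-33) = -33/5)
54816/r(c(-12, 12)) = 54816/(-33/5) = 54816*(-5/33) = -91360/11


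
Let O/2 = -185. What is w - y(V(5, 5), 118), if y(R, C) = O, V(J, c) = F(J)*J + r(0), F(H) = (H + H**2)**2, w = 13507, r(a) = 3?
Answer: 13877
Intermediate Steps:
O = -370 (O = 2*(-185) = -370)
V(J, c) = 3 + J**3*(1 + J)**2 (V(J, c) = (J**2*(1 + J)**2)*J + 3 = J**3*(1 + J)**2 + 3 = 3 + J**3*(1 + J)**2)
y(R, C) = -370
w - y(V(5, 5), 118) = 13507 - 1*(-370) = 13507 + 370 = 13877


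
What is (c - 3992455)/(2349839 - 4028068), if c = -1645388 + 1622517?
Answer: 573618/239747 ≈ 2.3926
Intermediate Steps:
c = -22871
(c - 3992455)/(2349839 - 4028068) = (-22871 - 3992455)/(2349839 - 4028068) = -4015326/(-1678229) = -4015326*(-1/1678229) = 573618/239747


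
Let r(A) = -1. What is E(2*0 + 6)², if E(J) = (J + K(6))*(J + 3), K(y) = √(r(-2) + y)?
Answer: 3321 + 972*√5 ≈ 5494.5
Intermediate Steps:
K(y) = √(-1 + y)
E(J) = (3 + J)*(J + √5) (E(J) = (J + √(-1 + 6))*(J + 3) = (J + √5)*(3 + J) = (3 + J)*(J + √5))
E(2*0 + 6)² = ((2*0 + 6)² + 3*(2*0 + 6) + 3*√5 + (2*0 + 6)*√5)² = ((0 + 6)² + 3*(0 + 6) + 3*√5 + (0 + 6)*√5)² = (6² + 3*6 + 3*√5 + 6*√5)² = (36 + 18 + 3*√5 + 6*√5)² = (54 + 9*√5)²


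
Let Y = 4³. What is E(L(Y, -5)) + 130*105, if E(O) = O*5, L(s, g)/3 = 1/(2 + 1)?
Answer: 13655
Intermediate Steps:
Y = 64
L(s, g) = 1 (L(s, g) = 3/(2 + 1) = 3/3 = 3*(⅓) = 1)
E(O) = 5*O
E(L(Y, -5)) + 130*105 = 5*1 + 130*105 = 5 + 13650 = 13655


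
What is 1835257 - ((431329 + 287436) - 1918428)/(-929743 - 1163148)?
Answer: 3840991658324/2092891 ≈ 1.8353e+6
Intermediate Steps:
1835257 - ((431329 + 287436) - 1918428)/(-929743 - 1163148) = 1835257 - (718765 - 1918428)/(-2092891) = 1835257 - (-1199663)*(-1)/2092891 = 1835257 - 1*1199663/2092891 = 1835257 - 1199663/2092891 = 3840991658324/2092891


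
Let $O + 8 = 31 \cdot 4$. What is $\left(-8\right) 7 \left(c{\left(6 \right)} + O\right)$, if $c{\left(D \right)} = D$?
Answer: $-6832$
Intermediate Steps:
$O = 116$ ($O = -8 + 31 \cdot 4 = -8 + 124 = 116$)
$\left(-8\right) 7 \left(c{\left(6 \right)} + O\right) = \left(-8\right) 7 \left(6 + 116\right) = \left(-56\right) 122 = -6832$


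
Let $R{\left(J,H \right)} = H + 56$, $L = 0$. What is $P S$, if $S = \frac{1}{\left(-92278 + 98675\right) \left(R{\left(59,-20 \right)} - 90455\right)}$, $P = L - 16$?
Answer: $\frac{16}{578410343} \approx 2.7662 \cdot 10^{-8}$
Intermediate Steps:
$P = -16$ ($P = 0 - 16 = -16$)
$R{\left(J,H \right)} = 56 + H$
$S = - \frac{1}{578410343}$ ($S = \frac{1}{\left(-92278 + 98675\right) \left(\left(56 - 20\right) - 90455\right)} = \frac{1}{6397 \left(36 - 90455\right)} = \frac{1}{6397 \left(-90419\right)} = \frac{1}{-578410343} = - \frac{1}{578410343} \approx -1.7289 \cdot 10^{-9}$)
$P S = \left(-16\right) \left(- \frac{1}{578410343}\right) = \frac{16}{578410343}$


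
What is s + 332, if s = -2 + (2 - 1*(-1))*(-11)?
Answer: 297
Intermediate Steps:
s = -35 (s = -2 + (2 + 1)*(-11) = -2 + 3*(-11) = -2 - 33 = -35)
s + 332 = -35 + 332 = 297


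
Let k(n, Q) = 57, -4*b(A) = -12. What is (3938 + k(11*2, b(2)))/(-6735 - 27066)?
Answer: -3995/33801 ≈ -0.11819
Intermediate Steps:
b(A) = 3 (b(A) = -1/4*(-12) = 3)
(3938 + k(11*2, b(2)))/(-6735 - 27066) = (3938 + 57)/(-6735 - 27066) = 3995/(-33801) = 3995*(-1/33801) = -3995/33801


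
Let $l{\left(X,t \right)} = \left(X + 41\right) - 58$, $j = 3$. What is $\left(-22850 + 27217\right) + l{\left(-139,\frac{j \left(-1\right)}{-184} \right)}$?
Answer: $4211$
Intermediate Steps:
$l{\left(X,t \right)} = -17 + X$ ($l{\left(X,t \right)} = \left(41 + X\right) - 58 = -17 + X$)
$\left(-22850 + 27217\right) + l{\left(-139,\frac{j \left(-1\right)}{-184} \right)} = \left(-22850 + 27217\right) - 156 = 4367 - 156 = 4211$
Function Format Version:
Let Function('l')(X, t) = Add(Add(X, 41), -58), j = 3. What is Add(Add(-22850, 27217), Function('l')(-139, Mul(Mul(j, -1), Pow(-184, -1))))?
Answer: 4211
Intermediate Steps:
Function('l')(X, t) = Add(-17, X) (Function('l')(X, t) = Add(Add(41, X), -58) = Add(-17, X))
Add(Add(-22850, 27217), Function('l')(-139, Mul(Mul(j, -1), Pow(-184, -1)))) = Add(Add(-22850, 27217), Add(-17, -139)) = Add(4367, -156) = 4211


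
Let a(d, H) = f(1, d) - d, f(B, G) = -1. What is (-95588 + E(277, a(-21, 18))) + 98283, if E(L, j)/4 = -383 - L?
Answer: 55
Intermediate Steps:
a(d, H) = -1 - d
E(L, j) = -1532 - 4*L (E(L, j) = 4*(-383 - L) = -1532 - 4*L)
(-95588 + E(277, a(-21, 18))) + 98283 = (-95588 + (-1532 - 4*277)) + 98283 = (-95588 + (-1532 - 1108)) + 98283 = (-95588 - 2640) + 98283 = -98228 + 98283 = 55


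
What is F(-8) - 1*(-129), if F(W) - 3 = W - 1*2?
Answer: 122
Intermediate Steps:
F(W) = 1 + W (F(W) = 3 + (W - 1*2) = 3 + (W - 2) = 3 + (-2 + W) = 1 + W)
F(-8) - 1*(-129) = (1 - 8) - 1*(-129) = -7 + 129 = 122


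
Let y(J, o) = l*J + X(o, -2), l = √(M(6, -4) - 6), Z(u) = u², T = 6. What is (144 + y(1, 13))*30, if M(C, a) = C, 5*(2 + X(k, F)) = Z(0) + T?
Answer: 4296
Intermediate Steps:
X(k, F) = -⅘ (X(k, F) = -2 + (0² + 6)/5 = -2 + (0 + 6)/5 = -2 + (⅕)*6 = -2 + 6/5 = -⅘)
l = 0 (l = √(6 - 6) = √0 = 0)
y(J, o) = -⅘ (y(J, o) = 0*J - ⅘ = 0 - ⅘ = -⅘)
(144 + y(1, 13))*30 = (144 - ⅘)*30 = (716/5)*30 = 4296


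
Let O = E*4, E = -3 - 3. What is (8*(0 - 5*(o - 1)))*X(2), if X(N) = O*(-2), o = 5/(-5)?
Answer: 3840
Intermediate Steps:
E = -6
o = -1 (o = 5*(-⅕) = -1)
O = -24 (O = -6*4 = -24)
X(N) = 48 (X(N) = -24*(-2) = 48)
(8*(0 - 5*(o - 1)))*X(2) = (8*(0 - 5*(-1 - 1)))*48 = (8*(0 - 5*(-2)))*48 = (8*(0 + 10))*48 = (8*10)*48 = 80*48 = 3840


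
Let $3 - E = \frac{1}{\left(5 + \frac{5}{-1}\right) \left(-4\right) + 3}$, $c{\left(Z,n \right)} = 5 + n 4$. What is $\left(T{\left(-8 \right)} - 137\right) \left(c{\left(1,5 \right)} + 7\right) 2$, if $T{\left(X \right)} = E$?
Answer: $- \frac{25792}{3} \approx -8597.3$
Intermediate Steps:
$c{\left(Z,n \right)} = 5 + 4 n$
$E = \frac{8}{3}$ ($E = 3 - \frac{1}{\left(5 + \frac{5}{-1}\right) \left(-4\right) + 3} = 3 - \frac{1}{\left(5 + 5 \left(-1\right)\right) \left(-4\right) + 3} = 3 - \frac{1}{\left(5 - 5\right) \left(-4\right) + 3} = 3 - \frac{1}{0 \left(-4\right) + 3} = 3 - \frac{1}{0 + 3} = 3 - \frac{1}{3} = \frac{8}{3} \approx 2.6667$)
$T{\left(X \right)} = \frac{8}{3}$
$\left(T{\left(-8 \right)} - 137\right) \left(c{\left(1,5 \right)} + 7\right) 2 = \left(\frac{8}{3} - 137\right) \left(\left(5 + 4 \cdot 5\right) + 7\right) 2 = - \frac{403 \left(\left(5 + 20\right) + 7\right) 2}{3} = - \frac{403 \left(25 + 7\right) 2}{3} = - \frac{403 \cdot 32 \cdot 2}{3} = \left(- \frac{403}{3}\right) 64 = - \frac{25792}{3}$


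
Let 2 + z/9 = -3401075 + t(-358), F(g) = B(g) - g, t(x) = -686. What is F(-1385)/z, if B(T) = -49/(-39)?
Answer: -54064/1194018813 ≈ -4.5279e-5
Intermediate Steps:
B(T) = 49/39 (B(T) = -49*(-1/39) = 49/39)
F(g) = 49/39 - g
z = -30615867 (z = -18 + 9*(-3401075 - 686) = -18 + 9*(-3401761) = -18 - 30615849 = -30615867)
F(-1385)/z = (49/39 - 1*(-1385))/(-30615867) = (49/39 + 1385)*(-1/30615867) = (54064/39)*(-1/30615867) = -54064/1194018813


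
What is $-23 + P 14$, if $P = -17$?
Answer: $-261$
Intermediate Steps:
$-23 + P 14 = -23 - 238 = -261$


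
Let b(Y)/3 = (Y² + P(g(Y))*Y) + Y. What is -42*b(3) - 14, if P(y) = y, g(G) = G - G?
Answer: -1526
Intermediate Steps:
g(G) = 0
b(Y) = 3*Y + 3*Y² (b(Y) = 3*((Y² + 0*Y) + Y) = 3*((Y² + 0) + Y) = 3*(Y² + Y) = 3*(Y + Y²) = 3*Y + 3*Y²)
-42*b(3) - 14 = -126*3*(1 + 3) - 14 = -126*3*4 - 14 = -42*36 - 14 = -1512 - 14 = -1526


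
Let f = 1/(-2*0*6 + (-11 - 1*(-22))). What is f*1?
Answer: 1/11 ≈ 0.090909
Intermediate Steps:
f = 1/11 (f = 1/(0*6 + (-11 + 22)) = 1/(0 + 11) = 1/11 ≈ 0.090909)
f*1 = (1/11)*1 = 1/11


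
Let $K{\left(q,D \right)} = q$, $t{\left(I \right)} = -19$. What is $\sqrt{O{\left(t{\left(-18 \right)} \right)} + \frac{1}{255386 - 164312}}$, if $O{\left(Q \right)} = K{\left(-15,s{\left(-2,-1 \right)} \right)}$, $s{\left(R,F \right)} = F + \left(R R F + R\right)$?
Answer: $\frac{i \sqrt{124417011066}}{91074} \approx 3.873 i$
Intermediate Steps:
$s{\left(R,F \right)} = F + R + F R^{2}$ ($s{\left(R,F \right)} = F + \left(R^{2} F + R\right) = F + \left(F R^{2} + R\right) = F + \left(R + F R^{2}\right) = F + R + F R^{2}$)
$O{\left(Q \right)} = -15$
$\sqrt{O{\left(t{\left(-18 \right)} \right)} + \frac{1}{255386 - 164312}} = \sqrt{-15 + \frac{1}{255386 - 164312}} = \sqrt{-15 + \frac{1}{91074}} = \sqrt{- \frac{1366109}{91074}} = \frac{i \sqrt{124417011066}}{91074}$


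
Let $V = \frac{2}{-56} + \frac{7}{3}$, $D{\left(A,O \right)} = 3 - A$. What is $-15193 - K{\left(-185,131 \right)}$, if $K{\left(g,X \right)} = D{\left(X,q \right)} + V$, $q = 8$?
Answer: $- \frac{1265653}{84} \approx -15067.0$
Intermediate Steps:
$V = \frac{193}{84}$ ($V = 2 \left(- \frac{1}{56}\right) + 7 \cdot \frac{1}{3} = - \frac{1}{28} + \frac{7}{3} = \frac{193}{84} \approx 2.2976$)
$K{\left(g,X \right)} = \frac{445}{84} - X$ ($K{\left(g,X \right)} = \left(3 - X\right) + \frac{193}{84} = \frac{445}{84} - X$)
$-15193 - K{\left(-185,131 \right)} = -15193 - \left(\frac{445}{84} - 131\right) = -15193 - - \frac{10559}{84} = -15193 + \frac{10559}{84} = - \frac{1265653}{84}$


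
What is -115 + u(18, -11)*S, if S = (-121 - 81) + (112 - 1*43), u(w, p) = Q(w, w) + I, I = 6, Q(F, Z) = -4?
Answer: -381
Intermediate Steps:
u(w, p) = 2 (u(w, p) = -4 + 6 = 2)
S = -133 (S = -202 + (112 - 43) = -202 + 69 = -133)
-115 + u(18, -11)*S = -115 + 2*(-133) = -115 - 266 = -381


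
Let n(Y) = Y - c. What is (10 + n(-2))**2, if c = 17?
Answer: 81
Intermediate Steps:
n(Y) = -17 + Y (n(Y) = Y - 1*17 = Y - 17 = -17 + Y)
(10 + n(-2))**2 = (10 + (-17 - 2))**2 = (10 - 19)**2 = (-9)**2 = 81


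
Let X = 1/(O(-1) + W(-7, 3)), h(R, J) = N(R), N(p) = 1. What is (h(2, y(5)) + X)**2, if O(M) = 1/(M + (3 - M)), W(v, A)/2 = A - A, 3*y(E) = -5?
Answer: 16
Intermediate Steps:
y(E) = -5/3 (y(E) = (1/3)*(-5) = -5/3)
W(v, A) = 0 (W(v, A) = 2*(A - A) = 2*0 = 0)
O(M) = 1/3
h(R, J) = 1
X = 3 (X = 1/(1/3 + 0) = 1/(1/3) = 3)
(h(2, y(5)) + X)**2 = (1 + 3)**2 = 4**2 = 16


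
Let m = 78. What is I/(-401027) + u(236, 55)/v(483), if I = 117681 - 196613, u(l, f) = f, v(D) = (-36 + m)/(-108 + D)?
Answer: 2758165673/5614378 ≈ 491.27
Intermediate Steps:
v(D) = 42/(-108 + D) (v(D) = (-36 + 78)/(-108 + D) = 42/(-108 + D))
I = -78932
I/(-401027) + u(236, 55)/v(483) = -78932/(-401027) + 55/((42/(-108 + 483))) = -78932*(-1/401027) + 55/((42/375)) = 78932/401027 + 55/((42*(1/375))) = 78932/401027 + 55/(14/125) = 78932/401027 + 55*(125/14) = 78932/401027 + 6875/14 = 2758165673/5614378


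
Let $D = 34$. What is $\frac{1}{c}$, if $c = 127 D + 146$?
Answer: $\frac{1}{4464} \approx 0.00022401$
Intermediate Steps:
$c = 4464$ ($c = 127 \cdot 34 + 146 = 4318 + 146 = 4464$)
$\frac{1}{c} = \frac{1}{4464}$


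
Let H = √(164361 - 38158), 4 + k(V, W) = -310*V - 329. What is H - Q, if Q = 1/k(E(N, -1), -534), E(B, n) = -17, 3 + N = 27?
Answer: -1/4937 + 11*√1043 ≈ 355.25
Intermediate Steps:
N = 24 (N = -3 + 27 = 24)
k(V, W) = -333 - 310*V (k(V, W) = -4 + (-310*V - 329) = -4 + (-329 - 310*V) = -333 - 310*V)
H = 11*√1043 (H = √126203 = 11*√1043 ≈ 355.25)
Q = 1/4937 (Q = 1/(-333 - 310*(-17)) = 1/(-333 + 5270) = 1/4937 ≈ 0.00020255)
H - Q = 11*√1043 - 1*1/4937 = 11*√1043 - 1/4937 = -1/4937 + 11*√1043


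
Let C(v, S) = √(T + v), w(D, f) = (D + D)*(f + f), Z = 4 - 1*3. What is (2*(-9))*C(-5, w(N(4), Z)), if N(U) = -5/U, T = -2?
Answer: -18*I*√7 ≈ -47.624*I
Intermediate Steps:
Z = 1 (Z = 4 - 3 = 1)
w(D, f) = 4*D*f (w(D, f) = (2*D)*(2*f) = 4*D*f)
C(v, S) = √(-2 + v)
(2*(-9))*C(-5, w(N(4), Z)) = (2*(-9))*√(-2 - 5) = -18*I*√7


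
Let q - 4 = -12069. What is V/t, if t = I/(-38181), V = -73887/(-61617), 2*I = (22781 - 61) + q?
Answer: -1880719698/218843045 ≈ -8.5939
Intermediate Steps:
q = -12065 (q = 4 - 12069 = -12065)
I = 10655/2 (I = ((22781 - 61) - 12065)/2 = (22720 - 12065)/2 = (½)*10655 = 10655/2 ≈ 5327.5)
V = 24629/20539 (V = -73887*(-1/61617) = 24629/20539 ≈ 1.1991)
t = -10655/76362 (t = (10655/2)/(-38181) = (10655/2)*(-1/38181) = -10655/76362 ≈ -0.13953)
V/t = 24629/(20539*(-10655/76362)) = (24629/20539)*(-76362/10655) = -1880719698/218843045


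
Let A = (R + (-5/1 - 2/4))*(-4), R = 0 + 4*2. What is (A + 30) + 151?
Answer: 171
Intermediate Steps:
R = 8 (R = 0 + 8 = 8)
A = -10 (A = (8 + (-5/1 - 2/4))*(-4) = (8 + (-5*1 - 2*¼))*(-4) = (8 + (-5 - ½))*(-4) = (8 - 11/2)*(-4) = (5/2)*(-4) = -10)
(A + 30) + 151 = (-10 + 30) + 151 = 20 + 151 = 171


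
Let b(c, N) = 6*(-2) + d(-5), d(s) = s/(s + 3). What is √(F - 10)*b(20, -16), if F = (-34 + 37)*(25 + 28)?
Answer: -19*√149/2 ≈ -115.96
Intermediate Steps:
F = 159 (F = 3*53 = 159)
d(s) = s/(3 + s)
b(c, N) = -19/2 (b(c, N) = 6*(-2) - 5/(3 - 5) = -12 - 5/(-2) = -12 - 5*(-½) = -12 + 5/2 = -19/2)
√(F - 10)*b(20, -16) = √(159 - 10)*(-19/2) = √149*(-19/2) = -19*√149/2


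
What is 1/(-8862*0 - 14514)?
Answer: -1/14514 ≈ -6.8899e-5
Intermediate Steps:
1/(-8862*0 - 14514) = 1/(-1266*0 - 14514) = 1/(0 - 14514) = 1/(-14514) = -1/14514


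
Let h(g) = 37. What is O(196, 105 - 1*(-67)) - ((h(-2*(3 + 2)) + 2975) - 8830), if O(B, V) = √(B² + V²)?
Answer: 5818 + 20*√170 ≈ 6078.8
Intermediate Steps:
O(196, 105 - 1*(-67)) - ((h(-2*(3 + 2)) + 2975) - 8830) = √(196² + (105 - 1*(-67))²) - ((37 + 2975) - 8830) = √(38416 + (105 + 67)²) - (3012 - 8830) = √(38416 + 172²) - 1*(-5818) = √(38416 + 29584) + 5818 = √68000 + 5818 = 20*√170 + 5818 = 5818 + 20*√170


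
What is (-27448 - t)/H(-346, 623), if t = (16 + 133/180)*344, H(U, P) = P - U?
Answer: -1494278/43605 ≈ -34.268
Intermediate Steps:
t = 259118/45 (t = (16 + 133*(1/180))*344 = (16 + 133/180)*344 = (3013/180)*344 = 259118/45 ≈ 5758.2)
(-27448 - t)/H(-346, 623) = (-27448 - 1*259118/45)/(623 - 1*(-346)) = (-27448 - 259118/45)/(623 + 346) = -1494278/45/969 = -1494278/45*1/969 = -1494278/43605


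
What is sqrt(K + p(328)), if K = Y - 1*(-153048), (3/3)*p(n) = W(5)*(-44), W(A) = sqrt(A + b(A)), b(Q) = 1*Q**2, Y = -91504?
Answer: 2*sqrt(15386 - 11*sqrt(30)) ≈ 247.59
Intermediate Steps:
b(Q) = Q**2
W(A) = sqrt(A + A**2)
p(n) = -44*sqrt(30) (p(n) = sqrt(5*(1 + 5))*(-44) = sqrt(5*6)*(-44) = sqrt(30)*(-44) = -44*sqrt(30))
K = 61544 (K = -91504 - 1*(-153048) = -91504 + 153048 = 61544)
sqrt(K + p(328)) = sqrt(61544 - 44*sqrt(30))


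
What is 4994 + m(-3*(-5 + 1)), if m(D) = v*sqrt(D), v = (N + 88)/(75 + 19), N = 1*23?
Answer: 4994 + 111*sqrt(3)/47 ≈ 4998.1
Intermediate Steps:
N = 23
v = 111/94 (v = (23 + 88)/(75 + 19) = 111/94 ≈ 1.1809)
m(D) = 111*sqrt(D)/94
4994 + m(-3*(-5 + 1)) = 4994 + 111*sqrt(-3*(-5 + 1))/94 = 4994 + 111*sqrt(-3*(-4))/94 = 4994 + 111*sqrt(12)/94 = 4994 + 111*(2*sqrt(3))/94 = 4994 + 111*sqrt(3)/47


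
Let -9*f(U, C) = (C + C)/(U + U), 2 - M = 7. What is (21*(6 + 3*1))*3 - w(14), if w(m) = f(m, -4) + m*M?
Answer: 40129/63 ≈ 636.97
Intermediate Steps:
M = -5 (M = 2 - 1*7 = 2 - 7 = -5)
f(U, C) = -C/(9*U) (f(U, C) = -(C + C)/(9*(U + U)) = -2*C/(9*(2*U)) = -2*C*1/(2*U)/9 = -C/(9*U))
w(m) = -5*m + 4/(9*m) (w(m) = -1/9*(-4)/m + m*(-5) = 4/(9*m) - 5*m = -5*m + 4/(9*m))
(21*(6 + 3*1))*3 - w(14) = (21*(6 + 3*1))*3 - (-5*14 + (4/9)/14) = (21*(6 + 3))*3 - (-70 + (4/9)*(1/14)) = (21*9)*3 - (-70 + 2/63) = 189*3 - 1*(-4408/63) = 567 + 4408/63 = 40129/63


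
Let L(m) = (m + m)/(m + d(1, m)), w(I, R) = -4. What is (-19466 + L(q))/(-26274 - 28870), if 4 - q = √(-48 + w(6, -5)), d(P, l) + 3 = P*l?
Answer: 2267665/6424276 - 3*I*√13/3212138 ≈ 0.35298 - 3.3674e-6*I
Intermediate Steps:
d(P, l) = -3 + P*l
q = 4 - 2*I*√13 (q = 4 - √(-48 - 4) = 4 - √(-52) = 4 - 2*I*√13 ≈ 4.0 - 7.2111*I)
L(m) = 2*m/(-3 + 2*m) (L(m) = (m + m)/(m + (-3 + 1*m)) = (2*m)/(m + (-3 + m)) = (2*m)/(-3 + 2*m) = 2*m/(-3 + 2*m))
(-19466 + L(q))/(-26274 - 28870) = (-19466 + 2*(4 - 2*I*√13)/(-3 + 2*(4 - 2*I*√13)))/(-26274 - 28870) = (-19466 + 2*(4 - 2*I*√13)/(-3 + (8 - 4*I*√13)))/(-55144) = (-19466 + 2*(4 - 2*I*√13)/(5 - 4*I*√13))*(-1/55144) = 9733/27572 - (4 - 2*I*√13)/(27572*(5 - 4*I*√13))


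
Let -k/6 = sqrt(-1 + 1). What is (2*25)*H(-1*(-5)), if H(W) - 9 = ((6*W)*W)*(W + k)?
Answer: 37950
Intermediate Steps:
k = 0 (k = -6*sqrt(-1 + 1) = -6*sqrt(0) = -6*0 = 0)
H(W) = 9 + 6*W**3 (H(W) = 9 + ((6*W)*W)*(W + 0) = 9 + (6*W**2)*W = 9 + 6*W**3)
(2*25)*H(-1*(-5)) = (2*25)*(9 + 6*(-1*(-5))**3) = 50*(9 + 6*5**3) = 50*(9 + 6*125) = 50*(9 + 750) = 50*759 = 37950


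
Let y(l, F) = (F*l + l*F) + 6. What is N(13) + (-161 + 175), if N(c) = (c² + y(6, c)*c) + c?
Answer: 2302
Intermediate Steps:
y(l, F) = 6 + 2*F*l (y(l, F) = (F*l + F*l) + 6 = 2*F*l + 6 = 6 + 2*F*l)
N(c) = c + c² + c*(6 + 12*c) (N(c) = (c² + (6 + 2*c*6)*c) + c = (c² + (6 + 12*c)*c) + c = (c² + c*(6 + 12*c)) + c = c + c² + c*(6 + 12*c))
N(13) + (-161 + 175) = 13*(7 + 13*13) + (-161 + 175) = 13*(7 + 169) + 14 = 13*176 + 14 = 2288 + 14 = 2302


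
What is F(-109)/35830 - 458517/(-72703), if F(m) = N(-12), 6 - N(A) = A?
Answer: 8214986382/1302474245 ≈ 6.3072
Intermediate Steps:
N(A) = 6 - A
F(m) = 18 (F(m) = 6 - 1*(-12) = 6 + 12 = 18)
F(-109)/35830 - 458517/(-72703) = 18/35830 - 458517/(-72703) = 18*(1/35830) - 458517*(-1/72703) = 9/17915 + 458517/72703 = 8214986382/1302474245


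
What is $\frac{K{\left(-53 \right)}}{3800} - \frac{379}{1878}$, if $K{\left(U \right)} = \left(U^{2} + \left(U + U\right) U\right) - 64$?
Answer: $\frac{7132757}{3568200} \approx 1.999$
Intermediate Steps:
$K{\left(U \right)} = -64 + 3 U^{2}$ ($K{\left(U \right)} = \left(U^{2} + 2 U U\right) - 64 = \left(U^{2} + 2 U^{2}\right) - 64 = 3 U^{2} - 64 = -64 + 3 U^{2}$)
$\frac{K{\left(-53 \right)}}{3800} - \frac{379}{1878} = \frac{-64 + 3 \left(-53\right)^{2}}{3800} - \frac{379}{1878} = \left(-64 + 3 \cdot 2809\right) \frac{1}{3800} - \frac{379}{1878} = \left(-64 + 8427\right) \frac{1}{3800} - \frac{379}{1878} = 8363 \cdot \frac{1}{3800} - \frac{379}{1878} = \frac{8363}{3800} - \frac{379}{1878} = \frac{7132757}{3568200}$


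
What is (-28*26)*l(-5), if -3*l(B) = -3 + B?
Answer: -5824/3 ≈ -1941.3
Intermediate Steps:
l(B) = 1 - B/3 (l(B) = -(-3 + B)/3 = 1 - B/3)
(-28*26)*l(-5) = (-28*26)*(1 - 1/3*(-5)) = -728*(1 + 5/3) = -728*8/3 = -5824/3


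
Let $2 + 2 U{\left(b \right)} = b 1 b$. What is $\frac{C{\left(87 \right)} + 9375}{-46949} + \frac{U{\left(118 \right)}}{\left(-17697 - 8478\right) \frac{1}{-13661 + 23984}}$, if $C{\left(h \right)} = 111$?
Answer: $- \frac{1124642819499}{409630025} \approx -2745.5$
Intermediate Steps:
$U{\left(b \right)} = -1 + \frac{b^{2}}{2}$ ($U{\left(b \right)} = -1 + \frac{b 1 b}{2} = -1 + \frac{b b}{2} = -1 + \frac{b^{2}}{2}$)
$\frac{C{\left(87 \right)} + 9375}{-46949} + \frac{U{\left(118 \right)}}{\left(-17697 - 8478\right) \frac{1}{-13661 + 23984}} = \frac{111 + 9375}{-46949} + \frac{-1 + \frac{118^{2}}{2}}{\left(-17697 - 8478\right) \frac{1}{-13661 + 23984}} = 9486 \left(- \frac{1}{46949}\right) + \frac{-1 + \frac{1}{2} \cdot 13924}{\left(-26175\right) \frac{1}{10323}} = - \frac{9486}{46949} + \frac{-1 + 6962}{\left(-26175\right) \frac{1}{10323}} = - \frac{9486}{46949} + \frac{6961}{- \frac{8725}{3441}} = - \frac{9486}{46949} + 6961 \left(- \frac{3441}{8725}\right) = - \frac{9486}{46949} - \frac{23952801}{8725} = - \frac{1124642819499}{409630025}$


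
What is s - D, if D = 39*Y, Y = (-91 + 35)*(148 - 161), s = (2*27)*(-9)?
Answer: -28878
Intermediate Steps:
s = -486 (s = 54*(-9) = -486)
Y = 728 (Y = -56*(-13) = 728)
D = 28392 (D = 39*728 = 28392)
s - D = -486 - 1*28392 = -486 - 28392 = -28878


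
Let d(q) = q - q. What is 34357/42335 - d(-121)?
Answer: 34357/42335 ≈ 0.81155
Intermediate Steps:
d(q) = 0
34357/42335 - d(-121) = 34357/42335 - 1*0 = 34357*(1/42335) + 0 = 34357/42335 + 0 = 34357/42335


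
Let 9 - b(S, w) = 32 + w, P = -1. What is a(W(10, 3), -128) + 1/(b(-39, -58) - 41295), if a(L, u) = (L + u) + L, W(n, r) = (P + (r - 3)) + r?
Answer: -5116241/41260 ≈ -124.00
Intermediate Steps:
b(S, w) = -23 - w (b(S, w) = 9 - (32 + w) = 9 + (-32 - w) = -23 - w)
W(n, r) = -4 + 2*r (W(n, r) = (-1 + (r - 3)) + r = (-1 + (-3 + r)) + r = (-4 + r) + r = -4 + 2*r)
a(L, u) = u + 2*L
a(W(10, 3), -128) + 1/(b(-39, -58) - 41295) = (-128 + 2*(-4 + 2*3)) + 1/((-23 - 1*(-58)) - 41295) = (-128 + 2*(-4 + 6)) + 1/((-23 + 58) - 41295) = (-128 + 2*2) + 1/(35 - 41295) = (-128 + 4) + 1/(-41260) = -124 - 1/41260 = -5116241/41260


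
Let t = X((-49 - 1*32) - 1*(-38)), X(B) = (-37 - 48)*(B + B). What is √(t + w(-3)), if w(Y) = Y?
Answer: √7307 ≈ 85.481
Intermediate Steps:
X(B) = -170*B
t = 7310 (t = -170*((-49 - 1*32) - 1*(-38)) = -170*((-49 - 32) + 38) = -170*(-81 + 38) = -170*(-43) = 7310)
√(t + w(-3)) = √(7310 - 3) = √7307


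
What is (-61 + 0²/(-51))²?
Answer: 3721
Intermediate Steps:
(-61 + 0²/(-51))² = (-61 + 0*(-1/51))² = (-61 + 0)² = (-61)² = 3721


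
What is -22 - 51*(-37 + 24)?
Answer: 641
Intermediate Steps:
-22 - 51*(-37 + 24) = -22 - 51*(-13) = -22 + 663 = 641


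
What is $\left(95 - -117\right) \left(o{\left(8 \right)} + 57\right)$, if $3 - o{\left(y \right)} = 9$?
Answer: $10812$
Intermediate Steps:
$o{\left(y \right)} = -6$ ($o{\left(y \right)} = 3 - 9 = -6$)
$\left(95 - -117\right) \left(o{\left(8 \right)} + 57\right) = \left(95 - -117\right) \left(-6 + 57\right) = \left(95 + 117\right) 51 = 212 \cdot 51 = 10812$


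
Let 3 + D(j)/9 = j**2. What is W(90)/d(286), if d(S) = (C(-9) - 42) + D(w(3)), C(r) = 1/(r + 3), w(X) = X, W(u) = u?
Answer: 540/71 ≈ 7.6056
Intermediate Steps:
D(j) = -27 + 9*j**2
C(r) = 1/(3 + r)
d(S) = 71/6 (d(S) = (1/(3 - 9) - 42) + (-27 + 9*3**2) = (1/(-6) - 42) + (-27 + 9*9) = (-1/6 - 42) + (-27 + 81) = -253/6 + 54 = 71/6)
W(90)/d(286) = 90/(71/6) = 90*(6/71) = 540/71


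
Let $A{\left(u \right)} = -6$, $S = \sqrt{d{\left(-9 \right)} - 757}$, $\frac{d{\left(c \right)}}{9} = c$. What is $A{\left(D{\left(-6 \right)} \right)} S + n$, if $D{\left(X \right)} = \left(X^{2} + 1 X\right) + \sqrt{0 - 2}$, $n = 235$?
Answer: $235 - 6 i \sqrt{838} \approx 235.0 - 173.69 i$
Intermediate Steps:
$d{\left(c \right)} = 9 c$
$S = i \sqrt{838}$ ($S = \sqrt{9 \left(-9\right) - 757} = \sqrt{-81 - 757} = \sqrt{-838} = i \sqrt{838} \approx 28.948 i$)
$D{\left(X \right)} = X + X^{2} + i \sqrt{2}$ ($D{\left(X \right)} = \left(X^{2} + X\right) + \sqrt{-2} = \left(X + X^{2}\right) + i \sqrt{2} = X + X^{2} + i \sqrt{2}$)
$A{\left(D{\left(-6 \right)} \right)} S + n = - 6 i \sqrt{838} + 235 = 235 - 6 i \sqrt{838}$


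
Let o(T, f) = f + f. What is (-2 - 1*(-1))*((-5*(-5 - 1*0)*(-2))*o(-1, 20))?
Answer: 2000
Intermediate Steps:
o(T, f) = 2*f
(-2 - 1*(-1))*((-5*(-5 - 1*0)*(-2))*o(-1, 20)) = (-2 - 1*(-1))*((-5*(-5 - 1*0)*(-2))*(2*20)) = (-2 + 1)*((-5*(-5 + 0)*(-2))*40) = --5*(-5)*(-2)*40 = -25*(-2)*40 = -(-50)*40 = -1*(-2000) = 2000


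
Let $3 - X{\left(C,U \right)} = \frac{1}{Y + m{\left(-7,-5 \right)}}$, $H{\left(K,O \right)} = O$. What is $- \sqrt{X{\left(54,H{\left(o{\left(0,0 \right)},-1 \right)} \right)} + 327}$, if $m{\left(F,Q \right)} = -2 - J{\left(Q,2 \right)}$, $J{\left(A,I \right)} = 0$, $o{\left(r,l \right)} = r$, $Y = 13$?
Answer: $- \frac{\sqrt{39919}}{11} \approx -18.163$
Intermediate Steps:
$m{\left(F,Q \right)} = -2$ ($m{\left(F,Q \right)} = -2 - 0 = -2 + 0 = -2$)
$X{\left(C,U \right)} = \frac{32}{11}$ ($X{\left(C,U \right)} = 3 - \frac{1}{13 - 2} = 3 - \frac{1}{11} = \frac{32}{11}$)
$- \sqrt{X{\left(54,H{\left(o{\left(0,0 \right)},-1 \right)} \right)} + 327} = - \sqrt{\frac{32}{11} + 327} = - \sqrt{\frac{3629}{11}} = - \frac{\sqrt{39919}}{11}$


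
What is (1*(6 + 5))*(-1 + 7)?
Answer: 66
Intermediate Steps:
(1*(6 + 5))*(-1 + 7) = (1*11)*6 = 11*6 = 66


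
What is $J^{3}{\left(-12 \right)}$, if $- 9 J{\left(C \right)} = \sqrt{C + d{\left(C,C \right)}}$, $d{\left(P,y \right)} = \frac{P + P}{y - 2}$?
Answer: $\frac{16 i \sqrt{14}}{1323} \approx 0.045251 i$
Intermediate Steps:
$d{\left(P,y \right)} = \frac{2 P}{-2 + y}$
$J{\left(C \right)} = - \frac{\sqrt{C + \frac{2 C}{-2 + C}}}{9}$
$J^{3}{\left(-12 \right)} = \left(- \frac{\sqrt{\frac{\left(-12\right)^{2}}{-2 - 12}}}{9}\right)^{3} = \left(- \frac{\sqrt{\frac{144}{-14}}}{9}\right)^{3} = \left(- \frac{\sqrt{144 \left(- \frac{1}{14}\right)}}{9}\right)^{3} = \left(- \frac{\sqrt{- \frac{72}{7}}}{9}\right)^{3} = \left(- \frac{\frac{6}{7} i \sqrt{14}}{9}\right)^{3} = \left(- \frac{2 i \sqrt{14}}{21}\right)^{3} = \frac{16 i \sqrt{14}}{1323}$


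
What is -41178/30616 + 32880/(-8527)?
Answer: -678889443/130531316 ≈ -5.2010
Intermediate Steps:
-41178/30616 + 32880/(-8527) = -41178*1/30616 + 32880*(-1/8527) = -20589/15308 - 32880/8527 = -678889443/130531316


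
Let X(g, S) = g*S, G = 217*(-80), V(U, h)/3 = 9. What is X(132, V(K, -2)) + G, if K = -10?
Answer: -13796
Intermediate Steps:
V(U, h) = 27 (V(U, h) = 3*9 = 27)
G = -17360
X(g, S) = S*g
X(132, V(K, -2)) + G = 27*132 - 17360 = 3564 - 17360 = -13796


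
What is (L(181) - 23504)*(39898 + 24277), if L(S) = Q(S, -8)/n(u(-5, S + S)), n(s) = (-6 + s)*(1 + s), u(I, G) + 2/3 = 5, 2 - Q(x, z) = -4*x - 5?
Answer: -24218348665/16 ≈ -1.5136e+9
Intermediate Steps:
Q(x, z) = 7 + 4*x (Q(x, z) = 2 - (-4*x - 5) = 2 - (-5 - 4*x) = 2 + (5 + 4*x) = 7 + 4*x)
u(I, G) = 13/3 (u(I, G) = -2/3 + 5 = 13/3)
n(s) = (1 + s)*(-6 + s)
L(S) = -63/80 - 9*S/20 (L(S) = (7 + 4*S)/(-6 + (13/3)**2 - 5*13/3) = (7 + 4*S)/(-6 + 169/9 - 65/3) = (7 + 4*S)/(-80/9) = (7 + 4*S)*(-9/80) = -63/80 - 9*S/20)
(L(181) - 23504)*(39898 + 24277) = ((-63/80 - 9/20*181) - 23504)*(39898 + 24277) = ((-63/80 - 1629/20) - 23504)*64175 = (-6579/80 - 23504)*64175 = -1886899/80*64175 = -24218348665/16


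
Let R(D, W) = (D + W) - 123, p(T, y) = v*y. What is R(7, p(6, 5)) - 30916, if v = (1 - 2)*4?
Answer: -31052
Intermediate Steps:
v = -4 (v = -1*4 = -4)
p(T, y) = -4*y
R(D, W) = -123 + D + W
R(7, p(6, 5)) - 30916 = (-123 + 7 - 4*5) - 30916 = (-123 + 7 - 20) - 30916 = -136 - 30916 = -31052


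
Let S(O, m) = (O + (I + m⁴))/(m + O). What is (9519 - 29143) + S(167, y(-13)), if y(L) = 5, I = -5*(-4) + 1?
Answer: -3374515/172 ≈ -19619.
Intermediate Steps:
I = 21 (I = 20 + 1 = 21)
S(O, m) = (21 + O + m⁴)/(O + m) (S(O, m) = (O + (21 + m⁴))/(m + O) = (21 + O + m⁴)/(O + m))
(9519 - 29143) + S(167, y(-13)) = (9519 - 29143) + (21 + 167 + 5⁴)/(167 + 5) = -19624 + (21 + 167 + 625)/172 = -19624 + (1/172)*813 = -19624 + 813/172 = -3374515/172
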